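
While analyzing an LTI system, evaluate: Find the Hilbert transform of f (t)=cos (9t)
The Hilbert transform shifts each frequency component by -pi/2.
H{cos(wt)}=sin(wt)
With w=9: H{cos(9t)}=sin(9t)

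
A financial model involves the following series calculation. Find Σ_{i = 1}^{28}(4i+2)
= 4·Σ i + 2·28 = 4·406 + 56 = 1680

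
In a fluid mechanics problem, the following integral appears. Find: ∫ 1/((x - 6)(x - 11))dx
Partial fractions: 1/((x-6)(x-11)) = A/(x-6)+B/(x-11)
A = -1/5, B = 1/5
∫ [-1/5· 1/(x-6)+1/5· 1/(x-11)] dx
= (1/5)[ln|x-11| - ln|x-6|]+C

Answer: (1/5)·ln|(x-11)/(x-6)|+C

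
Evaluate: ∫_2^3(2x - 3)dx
Step 1: Find antiderivative F(x)=x^2-3x
Step 2: F(3) - F(2)=0 - (-2)=2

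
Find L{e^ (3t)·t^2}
First shifting: L{e^(at)f(t)} = F(s-a)
L{t^2} = 2/s^3
Shift s → s-3: 2/(s-3)^3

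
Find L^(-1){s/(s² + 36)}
L^(-1){s/(s² + w²)}=cos(wt)
Here w=6

Answer: cos(6t)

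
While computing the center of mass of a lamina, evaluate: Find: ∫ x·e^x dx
Integration by parts: u=x, dv=e^x dx
du=dx, v=e^x
=x·e^x - ∫ e^x dx
=x·e^x - e^x + C

Answer: e^x(x - 1) + C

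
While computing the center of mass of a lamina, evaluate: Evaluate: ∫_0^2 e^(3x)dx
Antiderivative: (1/3)e^(3x)
Evaluate: (1/3)(e^6-1)

Answer: (e^6-1)/3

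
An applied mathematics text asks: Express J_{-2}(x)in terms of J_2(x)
For integer n: J_{-n}(x)=(-1)^n J_n(x)
With n=2: J_{-2}(x)=(-1)^2 J_2(x)=J_2(x)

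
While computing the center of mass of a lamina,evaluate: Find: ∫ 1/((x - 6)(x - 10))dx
Partial fractions: 1/((x-6)(x-10))=A/(x-6)+B/(x-10)
A=-1/4, B=1/4
∫ [-1/4· 1/(x-6)+1/4· 1/(x-10)] dx
=(1/4)[ln|x-10| - ln|x-6|]+C

Answer: (1/4)·ln|(x-10)/(x-6)|+C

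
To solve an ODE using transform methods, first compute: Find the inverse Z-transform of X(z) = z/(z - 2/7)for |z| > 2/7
Standard pair: z/(z-a) <-> a^n * u[n] for causal signals
With a=2/7: x[n]=(2/7)^n * u[n]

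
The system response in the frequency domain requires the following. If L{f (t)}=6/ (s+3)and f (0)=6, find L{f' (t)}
L{f'(t)} = s·F(s) - f(0) = 6s/(s+3)-6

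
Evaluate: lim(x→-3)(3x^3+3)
Polynomial is continuous, so substitute x=-3:
3·(-3)^3+3=-78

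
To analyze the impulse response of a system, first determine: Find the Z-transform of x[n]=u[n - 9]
Using the time-shift property: Z{u[n-9]} = z^(-9)*z/(z-1)
= z^(-8)/(z-1)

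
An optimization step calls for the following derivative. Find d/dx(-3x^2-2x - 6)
Power rule: d/dx(ax^n) = n·a·x^(n-1)
Term by term: -6·x - 2

Answer: -6x - 2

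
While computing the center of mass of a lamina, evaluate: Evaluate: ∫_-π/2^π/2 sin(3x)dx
Antiderivative: -cos(3x)/3
Evaluate at bounds: [-cos(3·π/2)/3] - [-cos(3·-π/2)/3]
=(-(0)+(0))/3=0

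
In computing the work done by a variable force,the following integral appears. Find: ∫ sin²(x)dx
Using identity sin²(u) = (1 - cos(2u))/2:
∫ (1 - cos(2x))/2 dx = x/2 - sin(2x)/4 + C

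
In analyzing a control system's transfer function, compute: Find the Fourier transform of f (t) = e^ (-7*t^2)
The Fourier transform of a Gaussian e^(-a * t^2) is sqrt(pi/a) * e^(-omega^2/(4a)).
With a = 7: F(omega) = sqrt(pi/7) * e^(-omega^2/28)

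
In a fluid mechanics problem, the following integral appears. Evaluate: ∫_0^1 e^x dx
Antiderivative: e^x
Evaluate: (e^1-1)

Answer: e^1-1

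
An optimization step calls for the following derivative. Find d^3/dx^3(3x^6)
Apply power rule 3 times:
d^1: 18x^5
d^2: 90x^4
d^3: 360x^3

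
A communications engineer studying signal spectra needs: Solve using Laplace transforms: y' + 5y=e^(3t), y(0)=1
Take L: sY - 1 + 5Y = 1/(s-3)
Y(s + 5) = 1/(s-3) + 1
Y = 1/((s-3)(s + 5)) + 1/(s + 5)
Partial fractions: 1/((s-3)(s + 5)) = (1/8)/(s-3) - (1/8)/(s + 5)
So Y = (1/8)/(s-3) + (7/8)/(s + 5)
Inverse Laplace transform (L^(-1){1/(s-3)} = e^(3t), L^(-1){1/(s + 5)} = e^(-5t)):

Answer: y(t) = (1/8)·e^(3t) + (7/8)·e^(-5t)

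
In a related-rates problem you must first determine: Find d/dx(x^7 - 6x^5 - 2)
Power rule: d/dx(ax^n)=n·a·x^(n-1)
Term by term: 7·x^6 - 30·x^4

Answer: 7x^6 - 30x^4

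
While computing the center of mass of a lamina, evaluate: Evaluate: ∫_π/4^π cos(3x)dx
Antiderivative: sin(3x)/3
Evaluate at bounds: [sin(3·π)/3] - [sin(3·π/4)/3]
=((0) - (√2/2))/3=-√2/6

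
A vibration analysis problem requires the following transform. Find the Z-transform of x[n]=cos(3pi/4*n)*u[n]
Z{cos(w0 * n) * u[n]}=z(z - cos(w0))/(z^2 - 2z * cos(w0) + 1)
With w0=3pi/4: X(z)=z(z - cos(3pi/4))/(z^2 - 2z * cos(3pi/4) + 1)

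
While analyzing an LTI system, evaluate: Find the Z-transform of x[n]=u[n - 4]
Using the time-shift property: Z{u[n-4]} = z^(-4) * z/(z-1)
= z^(-3)/(z-1)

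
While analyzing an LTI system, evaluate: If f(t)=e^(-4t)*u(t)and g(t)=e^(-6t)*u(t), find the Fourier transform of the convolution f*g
By the convolution theorem: F{f*g} = F(omega)*G(omega)
F(omega) = 1/(4+j*omega), G(omega) = 1/(6+j*omega)
F{f*g} = 1/((4+j*omega)(6+j*omega))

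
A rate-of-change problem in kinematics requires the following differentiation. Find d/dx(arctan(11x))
d/dx[arctan(u)] = u'/(1 + u²), u = 11x, u' = 11

Answer: 11/(1 + 121x²)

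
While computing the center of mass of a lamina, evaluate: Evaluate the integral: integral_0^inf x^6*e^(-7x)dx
This is a Gamma integral. Substitute u = 7x (du = 7 dx):
integral_0^inf x^6*e^(-7x) dx = (1/7^7) integral_0^inf u^6*e^(-u) du
= Gamma(7)/7^7 = 6!/7^7 = 720/823543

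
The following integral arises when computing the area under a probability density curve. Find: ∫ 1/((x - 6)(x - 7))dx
Partial fractions: 1/((x-6)(x-7))=A/(x-6)+B/(x-7)
A=-1, B=1
∫ [-1· 1/(x-6)+1· 1/(x-7)] dx
=(1)[ln|x-7| - ln|x-6|]+C

Answer: ln|(x-7)/(x-6)|+C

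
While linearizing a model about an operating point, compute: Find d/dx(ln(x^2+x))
Chain rule: d/dx[ln(u)]=u'/u where u=x^2 + x
u'=2x + 1

Answer: (2x + 1)/(x^2 + x)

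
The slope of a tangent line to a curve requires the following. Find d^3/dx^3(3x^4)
Apply power rule 3 times:
d^1: 12x^3
d^2: 36x^2
d^3: 72x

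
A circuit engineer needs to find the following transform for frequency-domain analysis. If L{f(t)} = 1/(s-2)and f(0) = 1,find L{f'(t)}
L{f'(t)}=s·F(s) - f(0)=s/(s-2)-1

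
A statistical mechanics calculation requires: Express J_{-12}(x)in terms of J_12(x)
For integer n: J_{-n}(x) = (-1)^n J_n(x)
With n = 12: J_{-12}(x) = (-1)^12 J_12(x) = J_12(x)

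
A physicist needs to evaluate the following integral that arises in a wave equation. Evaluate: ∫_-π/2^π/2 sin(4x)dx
Antiderivative: -cos(4x)/4
Evaluate at bounds: [-cos(4·π/2)/4] - [-cos(4·-π/2)/4]
=(-(1)+(1))/4=0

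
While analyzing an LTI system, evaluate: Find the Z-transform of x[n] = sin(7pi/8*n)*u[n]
Z{sin(w0*n)*u[n]} = z*sin(w0)/(z^2-2z*cos(w0)+1)
With w0 = 7pi/8: X(z) = z*sin(7pi/8)/(z^2-2z*cos(7pi/8)+1)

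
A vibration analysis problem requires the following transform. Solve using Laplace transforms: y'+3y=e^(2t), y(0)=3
Take L: sY - 3 + 3Y=1/(s-2)
Y(s + 3)=1/(s-2) + 3
Y=1/((s-2)(s + 3)) + 3/(s + 3)
Partial fractions: 1/((s-2)(s + 3))=(1/5)/(s-2) - (1/5)/(s + 3)
So Y=(1/5)/(s-2) + (14/5)/(s + 3)
Inverse Laplace transform (L^(-1){1/(s-2)}=e^(2t), L^(-1){1/(s + 3)}=e^(-3t)):

Answer: y(t)=(1/5)·e^(2t) + (14/5)·e^(-3t)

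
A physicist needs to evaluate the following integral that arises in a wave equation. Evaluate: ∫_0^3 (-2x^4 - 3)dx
Step 1: Find antiderivative F(x) = (-2/5)x^5-3x
Step 2: F(3) - F(0) = -531/5 - (0) = -531/5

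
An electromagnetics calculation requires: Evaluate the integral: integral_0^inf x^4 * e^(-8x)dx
This is a Gamma integral. Substitute u = 8x (du = 8 dx):
integral_0^inf x^4*e^(-8x) dx = (1/8^5) integral_0^inf u^4*e^(-u) du
= Gamma(5)/8^5 = 4!/8^5 = 24/32768

Answer: 3/4096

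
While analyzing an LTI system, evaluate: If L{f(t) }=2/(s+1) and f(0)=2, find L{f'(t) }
L{f'(t)}=s·F(s) - f(0)=2s/(s+1)-2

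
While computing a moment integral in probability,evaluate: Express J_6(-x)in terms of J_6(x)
For integer n: J_n(-x)=(-1)^n J_n(x)
With n=6: J_6(-x)=(-1)^6 J_6(x)=J_6(x)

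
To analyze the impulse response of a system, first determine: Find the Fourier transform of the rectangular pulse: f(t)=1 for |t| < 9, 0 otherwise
F(omega)=integral from -9 to 9 of e^(-j * omega * t) dt
=2 * sin(9 * omega)/omega=18 * sinc(9 * omega/pi)

Answer: 2 * sin(9 * omega)/omega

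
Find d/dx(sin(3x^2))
Chain rule: d/dx[sin(u)] = cos(u)·u' where u = 3x^2
u' = 6x

Answer: 6x·cos(3x^2)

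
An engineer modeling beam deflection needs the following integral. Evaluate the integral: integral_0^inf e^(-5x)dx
integral_0^inf e^(-5x) dx=[-1/5*e^(-5x)]_0^inf
=0 - (-1/5)=1/5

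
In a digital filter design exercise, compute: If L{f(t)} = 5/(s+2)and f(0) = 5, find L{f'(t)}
L{f'(t)} = s·F(s) - f(0) = 5s/(s + 2) - 5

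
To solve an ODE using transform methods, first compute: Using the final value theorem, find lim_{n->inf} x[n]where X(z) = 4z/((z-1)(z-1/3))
Final value theorem: lim x[n]=lim_{z->1} (z-1) * X(z)
(z-1) * X(z)=4z/(z-1/3)
As z->1: 4/(1-1/3)=4/(2/3)=6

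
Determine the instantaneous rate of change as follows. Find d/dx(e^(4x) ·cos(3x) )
Product rule: (fg)' = f'g+fg'
f = e^(4x), f' = 4·e^(4x)
g = cos(3x), g' = -3·sin(3x)

Answer: 4·e^(4x)·cos(3x)-3·e^(4x)·sin(3x)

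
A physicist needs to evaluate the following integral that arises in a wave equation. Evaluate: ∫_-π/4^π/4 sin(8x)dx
Antiderivative: -cos(8x)/8
Evaluate at bounds: [-cos(8·π/4)/8] - [-cos(8·-π/4)/8]
= (-(1) + (1))/8 = 0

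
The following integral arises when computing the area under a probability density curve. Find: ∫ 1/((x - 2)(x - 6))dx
Partial fractions: 1/((x-2)(x-6)) = A/(x-2)+B/(x-6)
A = -1/4, B = 1/4
∫ [-1/4· 1/(x-2)+1/4· 1/(x-6)] dx
= (1/4)[ln|x-6| - ln|x-2|]+C

Answer: (1/4)·ln|(x-6)/(x-2)|+C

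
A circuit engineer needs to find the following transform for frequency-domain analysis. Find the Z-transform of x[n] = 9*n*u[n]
Z{n * u[n]}=z/(z-1)^2
By linearity: Z{9 * n * u[n]}=9z/(z-1)^2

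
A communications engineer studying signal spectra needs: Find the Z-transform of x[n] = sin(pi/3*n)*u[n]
Z{sin(w0 * n) * u[n]} = z * sin(w0)/(z^2-2z * cos(w0)+1)
With w0 = pi/3: X(z) = z * sin(pi/3)/(z^2-2z * cos(pi/3)+1)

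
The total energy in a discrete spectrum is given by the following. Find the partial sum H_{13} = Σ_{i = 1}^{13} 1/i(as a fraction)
H_13 = 1+1/2+1/3+...+1/13
= 1145993/360360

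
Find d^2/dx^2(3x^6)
Apply power rule 2 times:
d^1: 18x^5
d^2: 90x^4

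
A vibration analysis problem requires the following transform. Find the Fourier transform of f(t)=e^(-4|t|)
Using the standard pair: F{e^(-a|t|)}=2a/(a^2 + omega^2)
With a=4: F(omega)=8/(16 + omega^2)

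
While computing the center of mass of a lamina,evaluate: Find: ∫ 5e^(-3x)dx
Since d/dx[e^(-3x)]=-3e^(-3x), we get -5/3 e^(-3x)+C

Answer: (-5/3)e^(-3x)+C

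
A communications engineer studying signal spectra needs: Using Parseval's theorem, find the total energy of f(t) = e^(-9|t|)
Parseval's theorem: E=integral |f(t)|^2 dt=(1/2pi) integral |F(omega)|^2 domega
E=integral_{-inf}^{inf} e^(-18|t|) dt=2*integral_0^inf e^(-18t) dt=2/(2*9)=1/9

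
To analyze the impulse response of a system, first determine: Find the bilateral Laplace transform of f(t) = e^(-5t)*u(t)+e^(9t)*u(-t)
For e^(-5t)*u(t): L = 1/(s+5), Re(s) > -5
For e^(9t)*u(-t): L = -1/(s-9), Re(s) < 9
Combined: F(s) = 1/(s+5)-1/(s-9), -5 < Re(s) < 9

Answer: 1/(s+5)-1/(s-9), ROC: -5 < Re(s) < 9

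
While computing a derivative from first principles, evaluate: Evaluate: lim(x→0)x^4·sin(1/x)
Squeeze theorem: -|x^4| ≤ x^4·sin(1/x) ≤ |x^4|
Since x^4 → 0 as x → 0, by squeeze theorem the limit is 0

Answer: 0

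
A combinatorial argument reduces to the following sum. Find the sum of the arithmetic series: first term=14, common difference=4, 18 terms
Last term: a_n = 14 + (18 - 1)·4 = 82
Sum = n(a_1 + a_n)/2 = 18(14 + 82)/2 = 864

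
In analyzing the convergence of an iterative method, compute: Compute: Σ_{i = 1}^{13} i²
Using formula: Σ i^2 = n(n + 1)(2n + 1)/6 = 13·14·27/6 = 819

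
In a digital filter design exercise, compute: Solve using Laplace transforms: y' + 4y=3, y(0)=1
Take L of both sides: sY(s)-1+4Y(s)=3/s
Y(s)(s+4)=3/s+1
Y(s)=3/(s(s+4))+1/(s+4)
Partial fractions: 3/(s(s+4))=(3/4)/s - (3/4)/(s+4)
So Y(s)=(3/4)/s+(1/4)/(s+4)
Inverse transform (L^(-1){1/s}=1, L^(-1){1/(s+4)}=e^(-4t)):

Answer: y(t)=3/4+(1/4)·e^(-4t)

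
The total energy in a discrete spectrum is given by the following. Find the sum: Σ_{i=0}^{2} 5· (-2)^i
Geometric series: S=a(1 - r^n)/(1 - r)
a=5, r=-2, n=3
S=5(1 + 8)/3=15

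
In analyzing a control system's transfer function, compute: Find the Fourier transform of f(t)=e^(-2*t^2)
The Fourier transform of a Gaussian e^(-a*t^2) is sqrt(pi/a)*e^(-omega^2/(4a)).
With a = 2: F(omega) = sqrt(pi/2)*e^(-omega^2/8)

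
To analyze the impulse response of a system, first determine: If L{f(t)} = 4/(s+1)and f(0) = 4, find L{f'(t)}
L{f'(t)}=s·F(s) - f(0)=4s/(s + 1) - 4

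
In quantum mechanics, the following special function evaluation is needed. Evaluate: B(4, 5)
B(x,y)=Γ(x)Γ(y)/Γ(x+y)=(x-1)!(y-1)!/(x+y-1)!
B(4,5)=3!·4!/8!=1/280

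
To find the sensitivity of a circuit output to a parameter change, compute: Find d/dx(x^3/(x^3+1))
Quotient rule: (f/g)' = (f'g - fg')/g²
f = x^3, f' = 3x^2
g = x^3 + 1, g' = 3x^2

Answer: (3x^2·(x^3 + 1) - 3x^5)/(x^3 + 1)²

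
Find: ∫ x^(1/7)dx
Power rule: ∫ x^(1/7) dx=x^(8/7)/(8/7) + C

Answer: (7/8)·x^(8/7) + C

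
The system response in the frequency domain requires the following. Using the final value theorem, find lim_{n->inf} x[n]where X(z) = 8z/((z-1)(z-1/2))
Final value theorem: lim x[n]=lim_{z->1} (z-1) * X(z)
(z-1) * X(z)=8z/(z-1/2)
As z->1: 8/(1-1/2)=8/(1/2)=16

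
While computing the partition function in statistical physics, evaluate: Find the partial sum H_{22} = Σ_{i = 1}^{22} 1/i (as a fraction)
H_22=1 + 1/2 + 1/3 + ... + 1/22
=19093197/5173168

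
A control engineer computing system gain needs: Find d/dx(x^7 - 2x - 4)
Power rule: d/dx(ax^n)=n·a·x^(n-1)
Term by term: 7·x^6 - 2

Answer: 7x^6 - 2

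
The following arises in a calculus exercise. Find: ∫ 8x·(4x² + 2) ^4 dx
Let u = 4x²+2, du = 8x dx
∫ u^4 du = u^5/5+C

Answer: (4x²+2)^5/5+C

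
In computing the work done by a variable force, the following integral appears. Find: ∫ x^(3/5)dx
Power rule: ∫ x^(3/5) dx = x^(8/5)/(8/5)+C

Answer: (5/8)·x^(8/5)+C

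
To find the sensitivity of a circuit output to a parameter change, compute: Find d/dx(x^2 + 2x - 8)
Power rule: d/dx(ax^n) = n·a·x^(n-1)
Term by term: 2·x + 2

Answer: 2x + 2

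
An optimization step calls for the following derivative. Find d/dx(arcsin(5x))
d/dx[arcsin(u)] = u'/√(1-u²), u = 5x, u' = 5

Answer: 5/√(1 - 25x²)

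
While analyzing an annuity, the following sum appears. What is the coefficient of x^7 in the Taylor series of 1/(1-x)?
1/(1-x) = Σ x^n for |x|<1
All coefficients are 1

Answer: 1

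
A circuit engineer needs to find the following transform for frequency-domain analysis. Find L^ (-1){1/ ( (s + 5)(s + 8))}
Partial fractions: 1/((s+5)(s+8)) = A/(s+5)+B/(s+8)
Cover-up: A = 1/(s+8)|_{s = -5} = 1/3; B = 1/(s+5)|_{s = -8} = -1/3
L^(-1) = (1/3)e^(-5t) - (1/3)e^(-8t)

Answer: (1/3)(e^(-5t) - e^(-8t))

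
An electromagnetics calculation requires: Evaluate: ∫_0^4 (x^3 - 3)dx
Step 1: Find antiderivative F(x) = (1/4)x^4 - 3x
Step 2: F(4) - F(0) = 52 - (0) = 52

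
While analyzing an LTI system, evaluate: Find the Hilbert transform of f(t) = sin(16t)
The Hilbert transform shifts each frequency component by -pi/2.
H{sin(wt)} = -cos(wt)
With w = 16: H{sin(16t)} = -cos(16t)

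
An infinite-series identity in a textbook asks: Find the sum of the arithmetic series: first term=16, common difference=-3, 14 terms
Last term: a_n=16+(14-1)·-3=-23
Sum=n(a_1+a_n)/2=14(16+(-23))/2=-49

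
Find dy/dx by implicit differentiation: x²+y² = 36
Differentiate both sides: 2x + 2y·(dy/dx) = 0
Solve: dy/dx = -2x/(2y) = -x/y

Answer: dy/dx = -x/y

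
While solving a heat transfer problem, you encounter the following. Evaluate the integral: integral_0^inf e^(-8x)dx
integral_0^inf e^(-8x) dx = [-1/8*e^(-8x)]_0^inf
= 0 - (-1/8) = 1/8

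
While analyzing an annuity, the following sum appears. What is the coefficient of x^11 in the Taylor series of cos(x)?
cos(x) has only even powers. Coefficient of x^11=0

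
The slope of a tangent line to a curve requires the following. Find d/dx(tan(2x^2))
Chain rule: d/dx[tan(u)] = sec²(u)·u' where u = 2x^2
u' = 4x

Answer: 4x·sec²(2x^2)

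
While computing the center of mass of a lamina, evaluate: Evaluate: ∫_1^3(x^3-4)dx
Step 1: Find antiderivative F(x)=(1/4)x^4-4x
Step 2: F(3) - F(1)=33/4 - (-15/4)=12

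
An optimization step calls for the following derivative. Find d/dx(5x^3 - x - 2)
Power rule: d/dx(ax^n)=n·a·x^(n-1)
Term by term: 15·x^2-1

Answer: 15x^2-1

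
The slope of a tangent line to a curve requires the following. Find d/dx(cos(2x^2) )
Chain rule: d/dx[cos(u)]=-sin(u)·u' where u=2x^2
u'=4x

Answer: -4x·sin(2x^2)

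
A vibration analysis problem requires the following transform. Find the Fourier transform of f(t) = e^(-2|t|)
Using the standard pair: F{e^(-a|t|)}=2a/(a^2 + omega^2)
With a=2: F(omega)=4/(4 + omega^2)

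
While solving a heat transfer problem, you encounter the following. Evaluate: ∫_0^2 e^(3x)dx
Antiderivative: (1/3)e^(3x)
Evaluate: (1/3)(e^6 - 1)

Answer: (e^6 - 1)/3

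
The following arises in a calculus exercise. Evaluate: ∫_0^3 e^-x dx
Antiderivative: -e^-x
Evaluate: -(e^-3-1)

Answer: (e^-3-1)/(-1)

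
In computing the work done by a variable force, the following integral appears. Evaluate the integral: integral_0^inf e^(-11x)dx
integral_0^inf e^(-11x) dx=[-1/11*e^(-11x)]_0^inf
=0 - (-1/11)=1/11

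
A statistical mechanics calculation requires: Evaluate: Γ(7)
Γ(n)=(n-1)! for positive integers
Γ(7)=6!=720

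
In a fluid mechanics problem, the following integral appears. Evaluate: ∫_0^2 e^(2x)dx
Antiderivative: (1/2)e^(2x)
Evaluate: (1/2)(e^4-1)

Answer: (e^4-1)/2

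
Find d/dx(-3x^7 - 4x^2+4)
Power rule: d/dx(ax^n) = n·a·x^(n-1)
Term by term: -21·x^6-8·x

Answer: -21x^6-8x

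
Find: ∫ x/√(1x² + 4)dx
Let u=x²+4, du=2x dx
∫ (1/2)·u^(-1/2) du=√u+C

Answer: √(x²+4)+C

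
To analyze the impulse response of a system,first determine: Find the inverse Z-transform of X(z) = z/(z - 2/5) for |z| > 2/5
Standard pair: z/(z-a) <-> a^n*u[n] for causal signals
With a=2/5: x[n]=(2/5)^n*u[n]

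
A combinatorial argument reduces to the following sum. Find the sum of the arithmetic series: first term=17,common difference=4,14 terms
Last term: a_n=17 + (14 - 1)·4=69
Sum=n(a_1 + a_n)/2=14(17 + 69)/2=602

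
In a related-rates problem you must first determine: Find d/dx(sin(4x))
Chain rule: d/dx[sin(u)]=cos(u)·u' where u=4x
u'=4

Answer: 4·cos(4x)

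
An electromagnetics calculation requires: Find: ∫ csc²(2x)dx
Since d/dx[-cot(2x)]=2csc²(2x), integral=-cot(2x)/2+C

Answer: (-1/2)cot(2x)+C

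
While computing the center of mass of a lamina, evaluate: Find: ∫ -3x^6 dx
Using power rule: ∫ -3x^6 dx=-3/7 x^7+C=(-3/7)x^7+C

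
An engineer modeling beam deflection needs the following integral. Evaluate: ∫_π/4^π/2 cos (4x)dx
Antiderivative: sin(4x)/4
Evaluate at bounds: [sin(4·π/2)/4] - [sin(4·π/4)/4]
= ((0) - (0))/4 = 0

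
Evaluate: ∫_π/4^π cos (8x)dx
Antiderivative: sin(8x)/8
Evaluate at bounds: [sin(8·π)/8] - [sin(8·π/4)/8]
= ((0) - (0))/8 = 0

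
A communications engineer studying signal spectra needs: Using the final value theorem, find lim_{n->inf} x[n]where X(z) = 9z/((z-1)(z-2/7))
Final value theorem: lim x[n]=lim_{z->1} (z-1)*X(z)
(z-1)*X(z)=9z/(z-2/7)
As z->1: 9/(1-2/7)=9/(5/7)=63/5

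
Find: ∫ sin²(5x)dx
Using identity sin²(u) = (1 - cos(2u))/2:
∫ (1 - cos(10x))/2 dx = x/2 - sin(10x)/20 + C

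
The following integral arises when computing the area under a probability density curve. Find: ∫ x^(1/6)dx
Power rule: ∫ x^(1/6) dx=x^(7/6)/(7/6) + C

Answer: (6/7)·x^(7/6) + C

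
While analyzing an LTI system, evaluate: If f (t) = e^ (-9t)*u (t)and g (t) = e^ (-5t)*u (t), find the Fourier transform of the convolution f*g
By the convolution theorem: F{f*g} = F(omega)*G(omega)
F(omega) = 1/(9+j*omega), G(omega) = 1/(5+j*omega)
F{f*g} = 1/((9+j*omega)(5+j*omega))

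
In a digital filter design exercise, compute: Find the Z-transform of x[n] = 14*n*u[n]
Z{n*u[n]} = z/(z-1)^2
By linearity: Z{14*n*u[n]} = 14z/(z-1)^2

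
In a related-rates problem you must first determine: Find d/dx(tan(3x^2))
Chain rule: d/dx[tan(u)]=sec²(u)·u' where u=3x^2
u'=6x

Answer: 6x·sec²(3x^2)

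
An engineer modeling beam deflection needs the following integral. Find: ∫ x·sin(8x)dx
By parts: u = x, dv = sin(8x) dx
du = dx, v = -cos(8x)/8
= -x·cos(8x)/8+sin(8x)/8²+C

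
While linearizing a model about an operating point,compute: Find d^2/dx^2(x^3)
Apply power rule 2 times:
d^1: 3x^2
d^2: 6x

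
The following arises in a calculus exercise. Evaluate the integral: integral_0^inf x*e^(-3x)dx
This is a Gamma integral. Substitute u = 3x (du = 3 dx):
integral_0^inf x*e^(-3x) dx = (1/3^2) integral_0^inf u^1*e^(-u) du
= Gamma(2)/3^2 = 1!/3^2 = 1/9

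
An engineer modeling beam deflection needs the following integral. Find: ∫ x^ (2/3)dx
Power rule: ∫ x^(2/3) dx=x^(5/3)/(5/3)+C

Answer: (3/5)·x^(5/3)+C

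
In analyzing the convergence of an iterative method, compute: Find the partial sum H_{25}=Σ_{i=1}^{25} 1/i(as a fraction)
H_25=1+1/2+1/3+...+1/25
=34052522467/8923714800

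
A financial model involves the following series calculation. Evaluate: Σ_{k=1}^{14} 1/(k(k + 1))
Partial fractions: 1/(k(k + 1))=1/k - 1/(k + 1)
Telescoping sum: 1(1 - 1/15)=1·14/15

Answer: 14/15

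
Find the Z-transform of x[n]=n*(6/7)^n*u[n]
Using the property Z{n * a^n * u[n]} = az/(z-a)^2
With a = 6/7: X(z) = (6/7)z/(z - 6/7)^2, |z| > 6/7

Answer: (6/7)z/(z - 6/7)^2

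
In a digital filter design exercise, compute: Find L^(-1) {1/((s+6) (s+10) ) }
Partial fractions: 1/((s + 6)(s + 10))=A/(s + 6) + B/(s + 10)
Cover-up: A=1/(s + 10)|_{s=-6}=1/4; B=1/(s + 6)|_{s=-10}=-1/4
L^(-1)=(1/4)e^(-6t) - (1/4)e^(-10t)

Answer: (1/4)(e^(-6t) - e^(-10t))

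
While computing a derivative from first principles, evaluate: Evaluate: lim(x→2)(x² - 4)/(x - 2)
Factor: (x² - 4)=(x-2)(x + 2)
Cancel (x-2): lim(x→2) (x + 2)=4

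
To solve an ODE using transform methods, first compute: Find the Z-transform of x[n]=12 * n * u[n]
Z{n*u[n]}=z/(z-1)^2
By linearity: Z{12*n*u[n]}=12z/(z-1)^2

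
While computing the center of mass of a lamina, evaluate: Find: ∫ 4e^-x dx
Since d/dx[e^-x] = - e^-x, we get -4e^-x+C

Answer: -4e^-x+C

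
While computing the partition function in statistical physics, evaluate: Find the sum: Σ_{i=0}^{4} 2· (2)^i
Geometric series: S = a(1 - r^n)/(1 - r)
a = 2, r = 2, n = 5
S = 2(1 - 32)/-1 = 62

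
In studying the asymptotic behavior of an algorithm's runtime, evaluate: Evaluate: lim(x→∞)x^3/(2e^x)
Apply L'Hôpital 3 times (∞/∞ each time):
Eventually get 3!/(2e^x) → 0

Answer: 0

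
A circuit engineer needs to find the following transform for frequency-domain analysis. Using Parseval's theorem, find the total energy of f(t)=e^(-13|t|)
Parseval's theorem: E=integral |f(t)|^2 dt=(1/2pi) integral |F(omega)|^2 domega
E=integral_{-inf}^{inf} e^(-26|t|) dt=2 * integral_0^inf e^(-26t) dt=2/(2 * 13)=1/13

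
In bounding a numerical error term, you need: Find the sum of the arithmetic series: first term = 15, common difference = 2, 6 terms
Last term: a_n=15+(6-1)·2=25
Sum=n(a_1+a_n)/2=6(15+25)/2=120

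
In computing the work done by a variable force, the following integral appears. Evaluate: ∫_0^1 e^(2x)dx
Antiderivative: (1/2)e^(2x)
Evaluate: (1/2)(e^2 - 1)

Answer: (e^2 - 1)/2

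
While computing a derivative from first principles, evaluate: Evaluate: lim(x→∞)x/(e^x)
Apply L'Hôpital 1 times (∞/∞ each time):
Eventually get 1!/(e^x) → 0

Answer: 0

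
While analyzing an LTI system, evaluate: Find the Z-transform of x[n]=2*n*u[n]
Z{n * u[n]}=z/(z-1)^2
By linearity: Z{2 * n * u[n]}=2z/(z-1)^2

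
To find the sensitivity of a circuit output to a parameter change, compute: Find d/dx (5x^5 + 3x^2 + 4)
Power rule: d/dx(ax^n) = n·a·x^(n-1)
Term by term: 25·x^4+6·x

Answer: 25x^4+6x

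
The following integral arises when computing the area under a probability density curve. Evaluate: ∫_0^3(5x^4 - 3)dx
Step 1: Find antiderivative F(x)=x^5-3x
Step 2: F(3) - F(0)=234 - (0)=234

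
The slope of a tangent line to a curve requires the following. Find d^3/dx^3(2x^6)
Apply power rule 3 times:
d^1: 12x^5
d^2: 60x^4
d^3: 240x^3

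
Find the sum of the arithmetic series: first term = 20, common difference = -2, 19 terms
Last term: a_n = 20 + (19 - 1)·-2 = -16
Sum = n(a_1 + a_n)/2 = 19(20 + (-16))/2 = 38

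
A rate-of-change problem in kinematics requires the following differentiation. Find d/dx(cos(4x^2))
Chain rule: d/dx[cos(u)]=-sin(u)·u' where u=4x^2
u'=8x

Answer: -8x·sin(4x^2)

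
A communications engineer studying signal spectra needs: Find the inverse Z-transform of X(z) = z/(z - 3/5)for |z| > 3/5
Standard pair: z/(z-a) <-> a^n*u[n] for causal signals
With a=3/5: x[n]=(3/5)^n*u[n]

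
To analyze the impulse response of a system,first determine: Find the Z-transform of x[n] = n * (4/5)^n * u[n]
Using the property Z{n * a^n * u[n]} = az/(z-a)^2
With a = 4/5: X(z) = (4/5)z/(z - 4/5)^2, |z| > 4/5

Answer: (4/5)z/(z - 4/5)^2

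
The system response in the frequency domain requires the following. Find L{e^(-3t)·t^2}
First shifting: L{e^(at)f(t)} = F(s-a)
L{t^2} = 2/s^3
Shift s → s+3: 2/(s+3)^3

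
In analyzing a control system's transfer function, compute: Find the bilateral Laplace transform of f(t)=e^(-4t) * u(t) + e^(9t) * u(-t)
For e^(-4t)*u(t): L=1/(s+4), Re(s) > -4
For e^(9t)*u(-t): L=-1/(s-9), Re(s) < 9
Combined: F(s)=1/(s+4)-1/(s-9), -4 < Re(s) < 9

Answer: 1/(s+4)-1/(s-9), ROC: -4 < Re(s) < 9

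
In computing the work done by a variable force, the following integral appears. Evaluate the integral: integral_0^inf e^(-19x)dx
integral_0^inf e^(-19x) dx=[-1/19*e^(-19x)]_0^inf
=0 - (-1/19)=1/19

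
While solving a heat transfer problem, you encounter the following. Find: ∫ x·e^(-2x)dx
Integration by parts: u=x, dv=e^(-2x) dx
du=dx, v=e^(-2x)/(-2)
=x·e^(-2x)/(-2) - ∫ e^(-2x)/(-2) dx
=x·e^(-2x)/(-2) - e^(-2x)/4 + C

Answer: e^(-2x)(x/(-2) - 1/4) + C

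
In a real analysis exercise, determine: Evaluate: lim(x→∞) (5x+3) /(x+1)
Divide numerator and denominator by x:
lim (5+3/x)/(1+1/x) = 5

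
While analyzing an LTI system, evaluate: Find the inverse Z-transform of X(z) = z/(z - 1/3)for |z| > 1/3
Standard pair: z/(z-a) <-> a^n*u[n] for causal signals
With a = 1/3: x[n] = (1/3)^n*u[n]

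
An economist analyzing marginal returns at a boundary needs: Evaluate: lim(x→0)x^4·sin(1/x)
Squeeze theorem: -|x^4| ≤ x^4·sin(1/x) ≤ |x^4|
Since x^4 → 0 as x → 0, by squeeze theorem the limit is 0

Answer: 0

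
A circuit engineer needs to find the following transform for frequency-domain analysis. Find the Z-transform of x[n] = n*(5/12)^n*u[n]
Using the property Z{n * a^n * u[n]} = az/(z-a)^2
With a = 5/12: X(z) = (5/12)z/(z - 5/12)^2, |z| > 5/12

Answer: (5/12)z/(z - 5/12)^2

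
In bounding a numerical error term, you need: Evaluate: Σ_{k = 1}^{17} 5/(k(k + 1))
Partial fractions: 5/(k(k + 1))=5/k - 5/(k + 1)
Telescoping sum: 5(1 - 1/18)=5·17/18

Answer: 85/18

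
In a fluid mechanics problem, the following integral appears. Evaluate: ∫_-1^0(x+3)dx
Step 1: Find antiderivative F(x) = (1/2)x^2+3x
Step 2: F(0) - F(-1) = 0 - (-5/2) = 5/2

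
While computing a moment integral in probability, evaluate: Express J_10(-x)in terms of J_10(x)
For integer n: J_n(-x)=(-1)^n J_n(x)
With n=10: J_10(-x)=(-1)^10 J_10(x)=J_10(x)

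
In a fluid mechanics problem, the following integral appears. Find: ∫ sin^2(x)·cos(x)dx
Let u = sin(x), du = cos(x) dx
∫ u^2 du = u^3/3 + C

Answer: sin^3(x)/3 + C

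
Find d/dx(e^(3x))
Chain rule: d/dx[e^u] = e^u · u' where u = 3x
u' = 3

Answer: 3·e^(3x)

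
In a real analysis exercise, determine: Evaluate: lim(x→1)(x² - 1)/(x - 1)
Factor: (x² - 1) = (x-1)(x + 1)
Cancel (x-1): lim(x→1) (x + 1) = 2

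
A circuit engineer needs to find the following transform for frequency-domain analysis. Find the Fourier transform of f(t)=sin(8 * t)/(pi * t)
sin(W * t)/(pi * t) = (W/pi) * sinc(W * t/pi) is the impulse response of the ideal low-pass filter with cutoff W (here W = 8).
Its Fourier transform is a rectangular function:
F(omega) = 1 for |omega| < 8, 0 otherwise

Answer: rect(omega/16) [i.e., 1 for |omega| < 8, 0 otherwise]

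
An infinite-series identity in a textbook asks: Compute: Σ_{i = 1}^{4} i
Using formula: Σ i^1=n(n+1)/2=4·5/2=10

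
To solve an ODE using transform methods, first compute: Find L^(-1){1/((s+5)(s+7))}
Partial fractions: 1/((s + 5)(s + 7)) = A/(s + 5) + B/(s + 7)
Cover-up: A = 1/(s + 7)|_{s = -5} = 1/2; B = 1/(s + 5)|_{s = -7} = -1/2
L^(-1) = (1/2)e^(-5t) - (1/2)e^(-7t)

Answer: (1/2)(e^(-5t) - e^(-7t))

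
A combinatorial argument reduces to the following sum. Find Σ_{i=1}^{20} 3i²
= 3·n(n+1)(2n+1)/6 = 3·20·21·41/6 = 8610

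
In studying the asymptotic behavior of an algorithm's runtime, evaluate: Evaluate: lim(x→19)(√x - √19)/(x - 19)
Multiply by conjugate (√x + √19)/(√x + √19):
= (x - 19)/((x - 19)(√x + √19)) = 1/(√x + √19)
As x → 19: 1/(2√19)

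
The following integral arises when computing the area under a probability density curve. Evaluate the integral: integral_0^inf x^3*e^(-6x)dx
This is a Gamma integral. Substitute u = 6x (du = 6 dx):
integral_0^inf x^3*e^(-6x) dx = (1/6^4) integral_0^inf u^3*e^(-u) du
= Gamma(4)/6^4 = 3!/6^4 = 6/1296

Answer: 1/216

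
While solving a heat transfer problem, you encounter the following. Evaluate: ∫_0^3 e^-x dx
Antiderivative: -e^-x
Evaluate: -(e^-3 - 1)

Answer: (e^-3 - 1)/(-1)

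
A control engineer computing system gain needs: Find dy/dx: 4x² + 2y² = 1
Differentiate: 8x+4y·(dy/dx) = 0
dy/dx = -8x/(4y) = -2·(x/y)

Answer: dy/dx = -2·(x/y)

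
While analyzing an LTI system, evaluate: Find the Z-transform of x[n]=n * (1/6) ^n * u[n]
Using the property Z{n*a^n*u[n]} = az/(z-a)^2
With a = 1/6: X(z) = (1/6)z/(z - 1/6)^2, |z| > 1/6

Answer: (1/6)z/(z - 1/6)^2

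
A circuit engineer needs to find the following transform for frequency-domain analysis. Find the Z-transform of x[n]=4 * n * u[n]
Z{n*u[n]}=z/(z-1)^2
By linearity: Z{4*n*u[n]}=4z/(z-1)^2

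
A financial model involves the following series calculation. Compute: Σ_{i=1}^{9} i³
Using formula: Σ i^3=[n(n + 1)/2]²=[9·10/2]²=2025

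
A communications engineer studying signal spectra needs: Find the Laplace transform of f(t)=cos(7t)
L{cos(wt)} = s/(s² + w²)
L{cos(7t)} = s/(s² + 49)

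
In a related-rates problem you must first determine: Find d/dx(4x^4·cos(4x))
Product rule: (fg)'=f'g + fg'
f=4x^4, f'=16x^3
g=cos(4x), g'=-4·sin(4x)

Answer: 16x^3·cos(4x) - 16x^4·sin(4x)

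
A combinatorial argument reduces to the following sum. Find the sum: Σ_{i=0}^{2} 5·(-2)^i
Geometric series: S = a(1 - r^n)/(1 - r)
a = 5, r = -2, n = 3
S = 5(1+8)/3 = 15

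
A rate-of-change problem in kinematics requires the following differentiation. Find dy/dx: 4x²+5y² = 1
Differentiate: 8x+10y·(dy/dx) = 0
dy/dx = -8x/(10y) = -(4/5)·(x/y)

Answer: dy/dx = -(4/5)·(x/y)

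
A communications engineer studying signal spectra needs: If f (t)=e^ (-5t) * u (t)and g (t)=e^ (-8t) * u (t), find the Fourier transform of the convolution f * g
By the convolution theorem: F{f*g}=F(omega)*G(omega)
F(omega)=1/(5+j*omega), G(omega)=1/(8+j*omega)
F{f*g}=1/((5+j*omega)(8+j*omega))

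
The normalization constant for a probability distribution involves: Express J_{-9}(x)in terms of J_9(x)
For integer n: J_{-n}(x) = (-1)^n J_n(x)
With n = 9: J_{-9}(x) = (-1)^9 J_9(x) = -J_9(x)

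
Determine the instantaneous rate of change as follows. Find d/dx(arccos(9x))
d/dx[arccos(u)] = -u'/√(1-u²), u = 9x, u' = 9

Answer: -9/√(1-81x²)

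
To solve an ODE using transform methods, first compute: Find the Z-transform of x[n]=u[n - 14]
Using the time-shift property: Z{u[n-14]}=z^(-14)*z/(z-1)
=z^(-13)/(z-1)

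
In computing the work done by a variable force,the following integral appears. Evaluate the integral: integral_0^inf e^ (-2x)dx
integral_0^inf e^(-2x) dx = [-1/2 * e^(-2x)]_0^inf
= 0 - (-1/2) = 1/2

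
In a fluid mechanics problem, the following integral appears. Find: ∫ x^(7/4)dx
Power rule: ∫ x^(7/4) dx=x^(11/4)/(11/4)+C

Answer: (4/11)·x^(11/4)+C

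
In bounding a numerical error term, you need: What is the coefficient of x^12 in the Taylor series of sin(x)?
sin(x) has only odd powers. Coefficient of x^12 = 0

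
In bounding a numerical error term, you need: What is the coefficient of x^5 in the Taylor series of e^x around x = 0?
Taylor series of e^x = Σ x^n/n!
Coefficient of x^5 = 1/5! = 1/120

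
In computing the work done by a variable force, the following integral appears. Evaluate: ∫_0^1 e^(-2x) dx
Antiderivative: (1/(-2))e^(-2x)
Evaluate: (1/(-2))(e^-2-1)

Answer: (e^-2-1)/(-2)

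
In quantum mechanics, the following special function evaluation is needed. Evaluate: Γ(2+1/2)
Γ(n + 1/2) = (2n)!√π/(4^n·n!)
= 24√π/(16·2) = (3/4)·√π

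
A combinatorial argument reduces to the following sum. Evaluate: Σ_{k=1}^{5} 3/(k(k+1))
Partial fractions: 3/(k(k + 1)) = 3/k - 3/(k + 1)
Telescoping sum: 3(1 - 1/6) = 3·5/6

Answer: 5/2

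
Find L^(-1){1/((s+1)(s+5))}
Partial fractions: 1/((s+1)(s+5))=A/(s+1)+B/(s+5)
Cover-up: A=1/(s+5)|_{s=-1}=1/4; B=1/(s+1)|_{s=-5}=-1/4
L^(-1)=(1/4)e^(-t) - (1/4)e^(-5t)

Answer: (1/4)(e^(-t) - e^(-5t))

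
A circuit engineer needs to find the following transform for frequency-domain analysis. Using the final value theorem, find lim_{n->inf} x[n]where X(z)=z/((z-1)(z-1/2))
Final value theorem: lim x[n] = lim_{z->1} (z-1)*X(z)
(z-1)*X(z) = z/(z-1/2)
As z->1: 1/(1-1/2) = 1/(1/2) = 2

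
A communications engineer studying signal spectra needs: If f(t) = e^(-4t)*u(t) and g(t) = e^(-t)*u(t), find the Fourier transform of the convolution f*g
By the convolution theorem: F{f * g} = F(omega) * G(omega)
F(omega) = 1/(4+j * omega), G(omega) = 1/(1+j * omega)
F{f * g} = 1/((4+j * omega)(1+j * omega))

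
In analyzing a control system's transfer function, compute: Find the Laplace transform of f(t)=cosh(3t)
L{cosh(at)} = s/(s²-a²)
L{cosh(3t)} = s/(s²-9)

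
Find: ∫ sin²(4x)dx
Using identity sin²(u)=(1 - cos(2u))/2:
∫ (1 - cos(8x))/2 dx=x/2 - sin(8x)/16 + C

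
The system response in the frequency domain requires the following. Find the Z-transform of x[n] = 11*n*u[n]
Z{n * u[n]}=z/(z-1)^2
By linearity: Z{11 * n * u[n]}=11z/(z-1)^2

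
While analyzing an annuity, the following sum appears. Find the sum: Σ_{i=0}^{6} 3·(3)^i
Geometric series: S=a(1 - r^n)/(1 - r)
a=3, r=3, n=7
S=3(1 - 2187)/-2=3279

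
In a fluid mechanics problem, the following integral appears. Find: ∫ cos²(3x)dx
Using identity cos²(u)=(1 + cos(2u))/2:
∫ (1 + cos(6x))/2 dx=x/2 + sin(6x)/12 + C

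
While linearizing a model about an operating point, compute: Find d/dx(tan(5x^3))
Chain rule: d/dx[tan(u)] = sec²(u)·u' where u = 5x^3
u' = 15x^2

Answer: 15x^2·sec²(5x^3)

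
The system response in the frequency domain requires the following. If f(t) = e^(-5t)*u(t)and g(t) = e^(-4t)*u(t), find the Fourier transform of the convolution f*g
By the convolution theorem: F{f * g} = F(omega) * G(omega)
F(omega) = 1/(5+j * omega), G(omega) = 1/(4+j * omega)
F{f * g} = 1/((5+j * omega)(4+j * omega))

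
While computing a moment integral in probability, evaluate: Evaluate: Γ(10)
Γ(n) = (n-1)! for positive integers
Γ(10) = 9! = 362880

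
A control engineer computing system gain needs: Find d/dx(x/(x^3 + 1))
Quotient rule: (f/g)'=(f'g - fg')/g²
f=x, f'=1
g=x^3+1, g'=3x^2

Answer: (1·(x^3+1)-3x^3)/(x^3+1)²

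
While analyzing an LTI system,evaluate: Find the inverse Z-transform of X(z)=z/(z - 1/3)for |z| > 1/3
Standard pair: z/(z-a) <-> a^n*u[n] for causal signals
With a = 1/3: x[n] = (1/3)^n*u[n]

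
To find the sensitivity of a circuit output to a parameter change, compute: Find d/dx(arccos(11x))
d/dx[arccos(u)]=-u'/√(1-u²), u=11x, u'=11

Answer: -11/√(1 - 121x²)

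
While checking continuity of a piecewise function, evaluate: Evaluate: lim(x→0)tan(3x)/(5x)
tan(u) ≈ u for small u:
tan(3x)/(5x) ≈ 3x/(5x) = 3/5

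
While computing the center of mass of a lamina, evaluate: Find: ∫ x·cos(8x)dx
By parts: u=x, dv=cos(8x) dx
du=dx, v=sin(8x)/8
=x·sin(8x)/8+cos(8x)/8²+C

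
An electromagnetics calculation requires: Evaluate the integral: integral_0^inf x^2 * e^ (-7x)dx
This is a Gamma integral. Substitute u = 7x (du = 7 dx):
integral_0^inf x^2*e^(-7x) dx = (1/7^3) integral_0^inf u^2*e^(-u) du
= Gamma(3)/7^3 = 2!/7^3 = 2/343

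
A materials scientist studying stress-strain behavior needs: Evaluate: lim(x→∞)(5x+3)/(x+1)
Divide numerator and denominator by x:
lim (5 + 3/x)/(1 + 1/x)=5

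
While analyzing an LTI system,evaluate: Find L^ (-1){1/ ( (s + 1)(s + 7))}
Partial fractions: 1/((s+1)(s+7)) = A/(s+1)+B/(s+7)
Cover-up: A = 1/(s+7)|_{s = -1} = 1/6; B = 1/(s+1)|_{s = -7} = -1/6
L^(-1) = (1/6)e^(-t) - (1/6)e^(-7t)

Answer: (1/6)(e^(-t) - e^(-7t))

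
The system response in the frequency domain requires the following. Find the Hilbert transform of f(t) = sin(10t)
The Hilbert transform shifts each frequency component by -pi/2.
H{sin(wt)} = -cos(wt)
With w = 10: H{sin(10t)} = -cos(10t)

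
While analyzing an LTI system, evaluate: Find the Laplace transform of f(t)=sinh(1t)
L{sinh(at)}=a/(s²-a²)
L{sinh(1t)}=1/(s²-1)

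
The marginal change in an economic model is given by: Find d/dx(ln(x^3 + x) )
Chain rule: d/dx[ln(u)] = u'/u where u = x^3+x
u' = 3x^2+1

Answer: (3x^2+1)/(x^3+x)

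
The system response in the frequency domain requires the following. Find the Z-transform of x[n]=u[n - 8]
Using the time-shift property: Z{u[n-8]} = z^(-8) * z/(z-1)
= z^(-7)/(z-1)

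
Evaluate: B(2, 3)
B(x,y)=Γ(x)Γ(y)/Γ(x + y)=(x-1)!(y-1)!/(x + y-1)!
B(2,3)=1!·2!/4!=1/12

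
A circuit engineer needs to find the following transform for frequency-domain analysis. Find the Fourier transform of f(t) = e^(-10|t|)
Using the standard pair: F{e^(-a|t|)}=2a/(a^2+omega^2)
With a=10: F(omega)=20/(100+omega^2)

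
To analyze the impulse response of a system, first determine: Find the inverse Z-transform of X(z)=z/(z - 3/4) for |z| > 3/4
Standard pair: z/(z-a) <-> a^n*u[n] for causal signals
With a = 3/4: x[n] = (3/4)^n*u[n]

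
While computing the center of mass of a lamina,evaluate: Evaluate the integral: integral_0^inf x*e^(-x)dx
This is a Gamma integral. Substitute u = 1x:
integral_0^inf x*e^(-x) dx = (1/1^2) integral_0^inf u^1*e^(-u) du
= Gamma(2)/1^2 = 1!/1^2 = 1/1

Answer: 1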